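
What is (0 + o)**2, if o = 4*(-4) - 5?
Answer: 441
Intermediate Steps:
o = -21 (o = -16 - 5 = -21)
(0 + o)**2 = (0 - 21)**2 = (-21)**2 = 441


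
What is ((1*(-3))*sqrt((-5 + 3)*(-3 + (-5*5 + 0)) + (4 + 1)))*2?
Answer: -6*sqrt(61) ≈ -46.862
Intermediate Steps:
((1*(-3))*sqrt((-5 + 3)*(-3 + (-5*5 + 0)) + (4 + 1)))*2 = -3*sqrt(-2*(-3 + (-25 + 0)) + 5)*2 = -3*sqrt(-2*(-3 - 25) + 5)*2 = -3*sqrt(-2*(-28) + 5)*2 = -3*sqrt(56 + 5)*2 = -3*sqrt(61)*2 = -6*sqrt(61)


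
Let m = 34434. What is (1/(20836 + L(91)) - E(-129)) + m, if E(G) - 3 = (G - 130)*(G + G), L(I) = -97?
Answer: -671756948/20739 ≈ -32391.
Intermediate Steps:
E(G) = 3 + 2*G*(-130 + G) (E(G) = 3 + (G - 130)*(G + G) = 3 + (-130 + G)*(2*G) = 3 + 2*G*(-130 + G))
(1/(20836 + L(91)) - E(-129)) + m = (1/(20836 - 97) - (3 - 260*(-129) + 2*(-129)**2)) + 34434 = (1/20739 - (3 + 33540 + 2*16641)) + 34434 = (1/20739 - (3 + 33540 + 33282)) + 34434 = (1/20739 - 1*66825) + 34434 = (1/20739 - 66825) + 34434 = -1385883674/20739 + 34434 = -671756948/20739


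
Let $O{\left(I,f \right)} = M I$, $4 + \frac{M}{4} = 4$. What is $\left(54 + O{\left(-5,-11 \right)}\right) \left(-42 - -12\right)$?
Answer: $-1620$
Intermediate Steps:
$M = 0$ ($M = -16 + 4 \cdot 4 = -16 + 16 = 0$)
$O{\left(I,f \right)} = 0$ ($O{\left(I,f \right)} = 0 I = 0$)
$\left(54 + O{\left(-5,-11 \right)}\right) \left(-42 - -12\right) = \left(54 + 0\right) \left(-42 - -12\right) = 54 \left(-42 + 12\right) = 54 \left(-30\right) = -1620$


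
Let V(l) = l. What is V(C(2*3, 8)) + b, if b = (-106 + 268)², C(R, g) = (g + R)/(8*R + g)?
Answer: 104977/4 ≈ 26244.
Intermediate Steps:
C(R, g) = (R + g)/(g + 8*R)
b = 26244 (b = 162² = 26244)
V(C(2*3, 8)) + b = (2*3 + 8)/(8 + 8*(2*3)) + 26244 = (6 + 8)/(8 + 8*6) + 26244 = 14/(8 + 48) + 26244 = 14/56 + 26244 = (1/56)*14 + 26244 = ¼ + 26244 = 104977/4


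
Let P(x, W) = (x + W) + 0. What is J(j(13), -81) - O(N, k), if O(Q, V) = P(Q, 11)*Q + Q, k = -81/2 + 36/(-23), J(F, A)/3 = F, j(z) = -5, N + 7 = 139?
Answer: -19023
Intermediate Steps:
N = 132 (N = -7 + 139 = 132)
J(F, A) = 3*F
k = -1935/46 (k = -81*1/2 + 36*(-1/23) = -81/2 - 36/23 = -1935/46 ≈ -42.065)
P(x, W) = W + x (P(x, W) = (W + x) + 0 = W + x)
O(Q, V) = Q + Q*(11 + Q) (O(Q, V) = (11 + Q)*Q + Q = Q*(11 + Q) + Q = Q + Q*(11 + Q))
J(j(13), -81) - O(N, k) = 3*(-5) - 132*(12 + 132) = -15 - 132*144 = -15 - 1*19008 = -15 - 19008 = -19023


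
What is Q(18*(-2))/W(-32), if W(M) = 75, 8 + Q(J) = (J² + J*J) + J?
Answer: 2548/75 ≈ 33.973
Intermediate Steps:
Q(J) = -8 + J + 2*J² (Q(J) = -8 + ((J² + J*J) + J) = -8 + ((J² + J²) + J) = -8 + (2*J² + J) = -8 + (J + 2*J²) = -8 + J + 2*J²)
Q(18*(-2))/W(-32) = (-8 + 18*(-2) + 2*(18*(-2))²)/75 = (-8 - 36 + 2*(-36)²)*(1/75) = (-8 - 36 + 2*1296)*(1/75) = (-8 - 36 + 2592)*(1/75) = 2548*(1/75) = 2548/75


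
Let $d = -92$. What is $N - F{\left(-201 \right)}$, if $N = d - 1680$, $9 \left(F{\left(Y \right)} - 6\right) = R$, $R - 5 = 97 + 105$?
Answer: $-1801$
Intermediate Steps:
$R = 207$ ($R = 5 + \left(97 + 105\right) = 5 + 202 = 207$)
$F{\left(Y \right)} = 29$ ($F{\left(Y \right)} = 6 + \frac{1}{9} \cdot 207 = 6 + 23 = 29$)
$N = -1772$ ($N = -92 - 1680 = -1772$)
$N - F{\left(-201 \right)} = -1772 - 29 = -1801$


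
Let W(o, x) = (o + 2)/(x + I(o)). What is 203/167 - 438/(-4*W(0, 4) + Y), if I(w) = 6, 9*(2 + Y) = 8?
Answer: 1654514/7181 ≈ 230.40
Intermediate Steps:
Y = -10/9 (Y = -2 + (⅑)*8 = -2 + 8/9 = -10/9 ≈ -1.1111)
W(o, x) = (2 + o)/(6 + x) (W(o, x) = (o + 2)/(x + 6) = (2 + o)/(6 + x))
203/167 - 438/(-4*W(0, 4) + Y) = 203/167 - 438/(-4*(2 + 0)/(6 + 4) - 10/9) = 203*(1/167) - 438/(-4*2/10 - 10/9) = 203/167 - 438/(-2*2/5 - 10/9) = 203/167 - 438/(-4*⅕ - 10/9) = 203/167 - 438/(-⅘ - 10/9) = 203/167 - 438/(-86/45) = 203/167 - 438*(-45/86) = 203/167 + 9855/43 = 1654514/7181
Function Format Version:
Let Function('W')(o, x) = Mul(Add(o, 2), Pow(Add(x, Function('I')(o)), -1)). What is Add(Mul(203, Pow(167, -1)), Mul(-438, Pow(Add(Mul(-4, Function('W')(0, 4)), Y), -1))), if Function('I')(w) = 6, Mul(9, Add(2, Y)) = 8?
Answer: Rational(1654514, 7181) ≈ 230.40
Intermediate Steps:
Y = Rational(-10, 9) (Y = Add(-2, Mul(Rational(1, 9), 8)) = Add(-2, Rational(8, 9)) = Rational(-10, 9) ≈ -1.1111)
Function('W')(o, x) = Mul(Pow(Add(6, x), -1), Add(2, o)) (Function('W')(o, x) = Mul(Add(o, 2), Pow(Add(x, 6), -1)) = Mul(Add(2, o), Pow(Add(6, x), -1)) = Mul(Pow(Add(6, x), -1), Add(2, o)))
Add(Mul(203, Pow(167, -1)), Mul(-438, Pow(Add(Mul(-4, Function('W')(0, 4)), Y), -1))) = Add(Mul(203, Pow(167, -1)), Mul(-438, Pow(Add(Mul(-4, Mul(Pow(Add(6, 4), -1), Add(2, 0))), Rational(-10, 9)), -1))) = Add(Mul(203, Rational(1, 167)), Mul(-438, Pow(Add(Mul(-4, Mul(Pow(10, -1), 2)), Rational(-10, 9)), -1))) = Add(Rational(203, 167), Mul(-438, Pow(Add(Mul(-4, Mul(Rational(1, 10), 2)), Rational(-10, 9)), -1))) = Add(Rational(203, 167), Mul(-438, Pow(Add(Mul(-4, Rational(1, 5)), Rational(-10, 9)), -1))) = Add(Rational(203, 167), Mul(-438, Pow(Add(Rational(-4, 5), Rational(-10, 9)), -1))) = Add(Rational(203, 167), Mul(-438, Pow(Rational(-86, 45), -1))) = Add(Rational(203, 167), Mul(-438, Rational(-45, 86))) = Add(Rational(203, 167), Rational(9855, 43)) = Rational(1654514, 7181)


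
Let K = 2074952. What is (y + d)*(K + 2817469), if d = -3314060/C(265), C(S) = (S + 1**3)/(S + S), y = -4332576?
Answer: -7115823348167868/133 ≈ -5.3502e+13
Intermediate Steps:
C(S) = (1 + S)/(2*S) (C(S) = (S + 1)/((2*S)) = (1 + S)*(1/(2*S)) = (1 + S)/(2*S))
d = -878225900/133 (d = -3314060*530/(1 + 265) = -3314060/((1/2)*(1/265)*266) = -3314060/133/265 = -3314060*265/133 = -878225900/133 ≈ -6.6032e+6)
(y + d)*(K + 2817469) = (-4332576 - 878225900/133)*(2074952 + 2817469) = -1454458508/133*4892421 = -7115823348167868/133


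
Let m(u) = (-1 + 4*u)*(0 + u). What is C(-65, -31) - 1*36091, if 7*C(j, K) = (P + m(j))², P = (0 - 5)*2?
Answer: 287219388/7 ≈ 4.1031e+7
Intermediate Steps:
m(u) = u*(-1 + 4*u) (m(u) = (-1 + 4*u)*u = u*(-1 + 4*u))
P = -10 (P = -5*2 = -10)
C(j, K) = (-10 + j*(-1 + 4*j))²/7
C(-65, -31) - 1*36091 = (-10 - 65*(-1 + 4*(-65)))²/7 - 1*36091 = (-10 - 65*(-1 - 260))²/7 - 36091 = (-10 - 65*(-261))²/7 - 36091 = (-10 + 16965)²/7 - 36091 = (⅐)*16955² - 36091 = (⅐)*287472025 - 36091 = 287472025/7 - 36091 = 287219388/7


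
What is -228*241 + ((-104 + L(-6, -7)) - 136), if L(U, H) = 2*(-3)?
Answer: -55194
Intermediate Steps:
L(U, H) = -6
-228*241 + ((-104 + L(-6, -7)) - 136) = -228*241 + ((-104 - 6) - 136) = -54948 + (-110 - 136) = -54948 - 246 = -55194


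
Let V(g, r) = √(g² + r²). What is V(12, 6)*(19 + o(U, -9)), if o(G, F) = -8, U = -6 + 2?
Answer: 66*√5 ≈ 147.58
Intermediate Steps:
U = -4
V(12, 6)*(19 + o(U, -9)) = √(12² + 6²)*(19 - 8) = √(144 + 36)*11 = √180*11 = (6*√5)*11 = 66*√5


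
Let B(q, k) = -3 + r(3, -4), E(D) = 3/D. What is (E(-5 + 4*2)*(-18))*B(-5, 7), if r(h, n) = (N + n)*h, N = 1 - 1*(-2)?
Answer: 108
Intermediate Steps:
N = 3 (N = 1 + 2 = 3)
r(h, n) = h*(3 + n) (r(h, n) = (3 + n)*h = h*(3 + n))
B(q, k) = -6 (B(q, k) = -3 + 3*(3 - 4) = -3 + 3*(-1) = -3 - 3 = -6)
(E(-5 + 4*2)*(-18))*B(-5, 7) = ((3/(-5 + 4*2))*(-18))*(-6) = ((3/(-5 + 8))*(-18))*(-6) = ((3/3)*(-18))*(-6) = ((3*(1/3))*(-18))*(-6) = (1*(-18))*(-6) = -18*(-6) = 108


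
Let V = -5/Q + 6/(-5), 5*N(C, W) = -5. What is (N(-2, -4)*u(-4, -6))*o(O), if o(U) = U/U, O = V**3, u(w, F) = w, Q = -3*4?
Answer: 4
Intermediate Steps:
Q = -12
N(C, W) = -1 (N(C, W) = (1/5)*(-5) = -1)
V = -47/60 (V = -5/(-12) + 6/(-5) = -5*(-1/12) + 6*(-1/5) = 5/12 - 6/5 = -47/60 ≈ -0.78333)
O = -103823/216000 (O = (-47/60)**3 = -103823/216000 ≈ -0.48066)
o(U) = 1
(N(-2, -4)*u(-4, -6))*o(O) = -1*(-4)*1 = 4*1 = 4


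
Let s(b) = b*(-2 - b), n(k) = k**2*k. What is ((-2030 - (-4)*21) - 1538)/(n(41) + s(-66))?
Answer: -3484/64697 ≈ -0.053851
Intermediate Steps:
n(k) = k**3
((-2030 - (-4)*21) - 1538)/(n(41) + s(-66)) = ((-2030 - (-4)*21) - 1538)/(41**3 - 1*(-66)*(2 - 66)) = ((-2030 - 1*(-84)) - 1538)/(68921 - 1*(-66)*(-64)) = ((-2030 + 84) - 1538)/(68921 - 4224) = (-1946 - 1538)/64697 = -3484*1/64697 = -3484/64697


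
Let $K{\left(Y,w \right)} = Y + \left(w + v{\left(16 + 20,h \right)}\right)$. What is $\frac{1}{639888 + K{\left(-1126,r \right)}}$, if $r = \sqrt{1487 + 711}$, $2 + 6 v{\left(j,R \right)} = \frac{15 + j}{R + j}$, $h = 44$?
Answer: $\frac{147170712480}{94007024718714601} - \frac{230400 \sqrt{2198}}{94007024718714601} \approx 1.5654 \cdot 10^{-6}$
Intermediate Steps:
$v{\left(j,R \right)} = - \frac{1}{3} + \frac{15 + j}{6 \left(R + j\right)}$ ($v{\left(j,R \right)} = - \frac{1}{3} + \frac{\left(15 + j\right) \frac{1}{R + j}}{6} = - \frac{1}{3} + \frac{\frac{1}{R + j} \left(15 + j\right)}{6} = - \frac{1}{3} + \frac{15 + j}{6 \left(R + j\right)}$)
$r = \sqrt{2198} \approx 46.883$
$K{\left(Y,w \right)} = - \frac{109}{480} + Y + w$ ($K{\left(Y,w \right)} = Y + \left(w + \frac{15 - \left(16 + 20\right) - 88}{6 \left(44 + \left(16 + 20\right)\right)}\right) = Y + \left(w + \frac{15 - 36 - 88}{6 \left(44 + 36\right)}\right) = Y + \left(w + \frac{15 - 36 - 88}{6 \cdot 80}\right) = Y + \left(w + \frac{1}{6} \cdot \frac{1}{80} \left(-109\right)\right) = Y + \left(w - \frac{109}{480}\right) = Y + \left(- \frac{109}{480} + w\right) = - \frac{109}{480} + Y + w$)
$\frac{1}{639888 + K{\left(-1126,r \right)}} = \frac{1}{639888 - \left(\frac{540589}{480} - \sqrt{2198}\right)} = \frac{1}{\frac{306605651}{480} + \sqrt{2198}}$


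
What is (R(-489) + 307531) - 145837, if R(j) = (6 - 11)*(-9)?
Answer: 161739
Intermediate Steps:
R(j) = 45 (R(j) = -5*(-9) = 45)
(R(-489) + 307531) - 145837 = (45 + 307531) - 145837 = 307576 - 145837 = 161739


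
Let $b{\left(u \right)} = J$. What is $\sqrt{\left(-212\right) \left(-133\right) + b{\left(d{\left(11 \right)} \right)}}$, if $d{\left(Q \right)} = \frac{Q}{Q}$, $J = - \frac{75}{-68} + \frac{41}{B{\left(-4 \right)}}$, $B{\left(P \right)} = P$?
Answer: $\frac{\sqrt{32584002}}{34} \approx 167.89$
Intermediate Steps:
$J = - \frac{311}{34}$ ($J = - \frac{75}{-68} + \frac{41}{-4} = \left(-75\right) \left(- \frac{1}{68}\right) + 41 \left(- \frac{1}{4}\right) = \frac{75}{68} - \frac{41}{4} = - \frac{311}{34} \approx -9.1471$)
$d{\left(Q \right)} = 1$
$b{\left(u \right)} = - \frac{311}{34}$
$\sqrt{\left(-212\right) \left(-133\right) + b{\left(d{\left(11 \right)} \right)}} = \sqrt{\left(-212\right) \left(-133\right) - \frac{311}{34}} = \sqrt{28196 - \frac{311}{34}} = \sqrt{\frac{958353}{34}} = \frac{\sqrt{32584002}}{34}$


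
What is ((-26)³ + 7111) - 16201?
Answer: -26666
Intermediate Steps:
((-26)³ + 7111) - 16201 = (-17576 + 7111) - 16201 = -10465 - 16201 = -26666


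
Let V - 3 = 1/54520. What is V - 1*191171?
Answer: -10422479359/54520 ≈ -1.9117e+5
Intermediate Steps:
V = 163561/54520 (V = 3 + 1/54520 = 163561/54520 ≈ 3.0000)
V - 1*191171 = 163561/54520 - 1*191171 = 163561/54520 - 191171 = -10422479359/54520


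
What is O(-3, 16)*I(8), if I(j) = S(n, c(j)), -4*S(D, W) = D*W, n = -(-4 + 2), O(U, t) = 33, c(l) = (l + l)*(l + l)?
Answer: -4224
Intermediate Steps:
c(l) = 4*l² (c(l) = (2*l)*(2*l) = 4*l²)
n = 2 (n = -1*(-2) = 2)
S(D, W) = -D*W/4
I(j) = -2*j² (I(j) = -¼*2*4*j² = -2*j²)
O(-3, 16)*I(8) = 33*(-2*8²) = 33*(-2*64) = 33*(-128) = -4224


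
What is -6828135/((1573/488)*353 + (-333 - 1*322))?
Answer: -1110709960/78543 ≈ -14141.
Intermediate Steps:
-6828135/((1573/488)*353 + (-333 - 1*322)) = -6828135/((1573*(1/488))*353 + (-333 - 322)) = -6828135/((1573/488)*353 - 655) = -6828135/(555269/488 - 655) = -6828135/235629/488 = -6828135*488/235629 = -1110709960/78543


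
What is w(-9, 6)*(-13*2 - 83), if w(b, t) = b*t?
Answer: 5886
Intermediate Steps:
w(-9, 6)*(-13*2 - 83) = (-9*6)*(-13*2 - 83) = -54*(-26 - 83) = -54*(-109) = 5886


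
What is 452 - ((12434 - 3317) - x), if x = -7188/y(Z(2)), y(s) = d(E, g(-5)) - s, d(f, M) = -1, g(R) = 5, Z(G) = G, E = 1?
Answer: -6269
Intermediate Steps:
y(s) = -1 - s
x = 2396 (x = -7188/(-1 - 1*2) = -7188/(-1 - 2) = -7188/(-3) = -7188*(-⅓) = 2396)
452 - ((12434 - 3317) - x) = 452 - ((12434 - 3317) - 1*2396) = 452 - (9117 - 2396) = 452 - 1*6721 = 452 - 6721 = -6269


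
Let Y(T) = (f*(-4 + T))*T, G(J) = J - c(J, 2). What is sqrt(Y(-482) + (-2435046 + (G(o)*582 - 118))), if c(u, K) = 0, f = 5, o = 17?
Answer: I*sqrt(1254010) ≈ 1119.8*I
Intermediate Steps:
G(J) = J (G(J) = J - 1*0 = J + 0 = J)
Y(T) = T*(-20 + 5*T) (Y(T) = (5*(-4 + T))*T = (-20 + 5*T)*T = T*(-20 + 5*T))
sqrt(Y(-482) + (-2435046 + (G(o)*582 - 118))) = sqrt(5*(-482)*(-4 - 482) + (-2435046 + (17*582 - 118))) = sqrt(5*(-482)*(-486) + (-2435046 + (9894 - 118))) = sqrt(1171260 + (-2435046 + 9776)) = sqrt(1171260 - 2425270) = sqrt(-1254010) = I*sqrt(1254010)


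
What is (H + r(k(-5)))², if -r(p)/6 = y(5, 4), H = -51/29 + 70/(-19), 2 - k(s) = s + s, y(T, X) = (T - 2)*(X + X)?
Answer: 6780369649/303601 ≈ 22333.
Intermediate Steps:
y(T, X) = 2*X*(-2 + T) (y(T, X) = (-2 + T)*(2*X) = 2*X*(-2 + T))
k(s) = 2 - 2*s (k(s) = 2 - (s + s) = 2 - 2*s)
H = -2999/551 (H = -51*1/29 + 70*(-1/19) = -51/29 - 70/19 = -2999/551 ≈ -5.4428)
r(p) = -144 (r(p) = -12*4*(-2 + 5) = -12*4*3 = -6*24 = -144)
(H + r(k(-5)))² = (-2999/551 - 144)² = (-82343/551)² = 6780369649/303601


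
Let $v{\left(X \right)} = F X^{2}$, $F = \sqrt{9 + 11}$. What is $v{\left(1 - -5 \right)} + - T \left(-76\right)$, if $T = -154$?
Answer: $-11704 + 72 \sqrt{5} \approx -11543.0$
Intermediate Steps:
$F = 2 \sqrt{5}$ ($F = \sqrt{20} = 2 \sqrt{5} \approx 4.4721$)
$v{\left(X \right)} = 2 \sqrt{5} X^{2}$
$v{\left(1 - -5 \right)} + - T \left(-76\right) = 2 \sqrt{5} \left(1 - -5\right)^{2} + \left(-1\right) \left(-154\right) \left(-76\right) = 2 \sqrt{5} \left(1 + 5\right)^{2} + 154 \left(-76\right) = 2 \sqrt{5} \cdot 6^{2} - 11704 = 2 \sqrt{5} \cdot 36 - 11704 = 72 \sqrt{5} - 11704 = -11704 + 72 \sqrt{5}$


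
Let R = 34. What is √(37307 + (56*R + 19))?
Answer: √39230 ≈ 198.07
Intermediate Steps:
√(37307 + (56*R + 19)) = √(37307 + (56*34 + 19)) = √(37307 + (1904 + 19)) = √(37307 + 1923) = √39230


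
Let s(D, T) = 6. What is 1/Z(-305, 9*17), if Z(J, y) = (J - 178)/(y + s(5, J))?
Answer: -53/161 ≈ -0.32919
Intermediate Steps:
Z(J, y) = (-178 + J)/(6 + y) (Z(J, y) = (J - 178)/(y + 6) = (-178 + J)/(6 + y))
1/Z(-305, 9*17) = 1/((-178 - 305)/(6 + 9*17)) = 1/(-483/(6 + 153)) = 1/(-483/159) = 1/((1/159)*(-483)) = 1/(-161/53) = -53/161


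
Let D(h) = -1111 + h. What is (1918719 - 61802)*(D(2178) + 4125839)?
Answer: 7663321908802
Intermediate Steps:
(1918719 - 61802)*(D(2178) + 4125839) = (1918719 - 61802)*((-1111 + 2178) + 4125839) = 1856917*(1067 + 4125839) = 1856917*4126906 = 7663321908802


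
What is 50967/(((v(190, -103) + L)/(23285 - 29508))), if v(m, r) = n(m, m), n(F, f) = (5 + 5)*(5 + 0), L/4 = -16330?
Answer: 317167641/65270 ≈ 4859.3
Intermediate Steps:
L = -65320 (L = 4*(-16330) = -65320)
n(F, f) = 50 (n(F, f) = 10*5 = 50)
v(m, r) = 50
50967/(((v(190, -103) + L)/(23285 - 29508))) = 50967/(((50 - 65320)/(23285 - 29508))) = 50967/((-65270/(-6223))) = 50967/((-65270*(-1/6223))) = 50967/(65270/6223) = 50967*(6223/65270) = 317167641/65270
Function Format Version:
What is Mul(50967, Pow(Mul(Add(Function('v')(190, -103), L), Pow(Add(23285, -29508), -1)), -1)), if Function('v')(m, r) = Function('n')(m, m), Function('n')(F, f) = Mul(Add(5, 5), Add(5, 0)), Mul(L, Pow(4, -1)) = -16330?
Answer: Rational(317167641, 65270) ≈ 4859.3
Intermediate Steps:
L = -65320 (L = Mul(4, -16330) = -65320)
Function('n')(F, f) = 50 (Function('n')(F, f) = Mul(10, 5) = 50)
Function('v')(m, r) = 50
Mul(50967, Pow(Mul(Add(Function('v')(190, -103), L), Pow(Add(23285, -29508), -1)), -1)) = Mul(50967, Pow(Mul(Add(50, -65320), Pow(Add(23285, -29508), -1)), -1)) = Mul(50967, Pow(Mul(-65270, Pow(-6223, -1)), -1)) = Mul(50967, Pow(Mul(-65270, Rational(-1, 6223)), -1)) = Mul(50967, Pow(Rational(65270, 6223), -1)) = Mul(50967, Rational(6223, 65270)) = Rational(317167641, 65270)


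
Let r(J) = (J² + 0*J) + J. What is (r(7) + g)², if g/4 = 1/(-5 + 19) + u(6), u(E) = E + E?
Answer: 532900/49 ≈ 10876.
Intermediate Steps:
u(E) = 2*E
r(J) = J + J² (r(J) = (J² + 0) + J = J² + J = J + J²)
g = 338/7 (g = 4*(1/(-5 + 19) + 2*6) = 4*(1/14 + 12) = 4*(169/14) = 338/7 ≈ 48.286)
(r(7) + g)² = (7*(1 + 7) + 338/7)² = (7*8 + 338/7)² = (56 + 338/7)² = (730/7)² = 532900/49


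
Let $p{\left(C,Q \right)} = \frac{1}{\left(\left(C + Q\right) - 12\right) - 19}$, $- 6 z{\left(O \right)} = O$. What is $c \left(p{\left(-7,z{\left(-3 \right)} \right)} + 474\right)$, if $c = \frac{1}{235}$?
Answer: $\frac{35548}{17625} \approx 2.0169$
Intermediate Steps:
$c = \frac{1}{235} \approx 0.0042553$
$z{\left(O \right)} = - \frac{O}{6}$
$p{\left(C,Q \right)} = \frac{1}{-31 + C + Q}$ ($p{\left(C,Q \right)} = \frac{1}{\left(-12 + C + Q\right) - 19} = \frac{1}{-31 + C + Q}$)
$c \left(p{\left(-7,z{\left(-3 \right)} \right)} + 474\right) = \frac{\frac{1}{-31 - 7 - - \frac{1}{2}} + 474}{235} = \frac{\frac{1}{-31 - 7 + \frac{1}{2}} + 474}{235} = \frac{\frac{1}{- \frac{75}{2}} + 474}{235} = \frac{- \frac{2}{75} + 474}{235} = \frac{1}{235} \cdot \frac{35548}{75} = \frac{35548}{17625}$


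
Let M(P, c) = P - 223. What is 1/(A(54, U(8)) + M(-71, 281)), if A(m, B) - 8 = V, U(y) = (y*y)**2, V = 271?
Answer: -1/15 ≈ -0.066667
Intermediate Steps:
U(y) = y**4 (U(y) = (y**2)**2 = y**4)
M(P, c) = -223 + P
A(m, B) = 279 (A(m, B) = 8 + 271 = 279)
1/(A(54, U(8)) + M(-71, 281)) = 1/(279 + (-223 - 71)) = 1/(279 - 294) = 1/(-15) = -1/15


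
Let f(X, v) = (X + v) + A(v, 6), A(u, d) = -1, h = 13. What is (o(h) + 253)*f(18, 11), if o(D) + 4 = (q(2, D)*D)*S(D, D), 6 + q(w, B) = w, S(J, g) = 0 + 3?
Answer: 2604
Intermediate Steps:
S(J, g) = 3
q(w, B) = -6 + w
f(X, v) = -1 + X + v (f(X, v) = (X + v) - 1 = -1 + X + v)
o(D) = -4 - 12*D (o(D) = -4 + ((-6 + 2)*D)*3 = -4 - 4*D*3 = -4 - 12*D)
(o(h) + 253)*f(18, 11) = ((-4 - 12*13) + 253)*(-1 + 18 + 11) = ((-4 - 156) + 253)*28 = (-160 + 253)*28 = 93*28 = 2604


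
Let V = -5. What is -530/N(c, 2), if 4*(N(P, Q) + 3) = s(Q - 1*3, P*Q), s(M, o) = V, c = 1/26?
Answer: 2120/17 ≈ 124.71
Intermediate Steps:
c = 1/26 ≈ 0.038462
s(M, o) = -5
N(P, Q) = -17/4 (N(P, Q) = -3 + (¼)*(-5) = -3 - 5/4 = -17/4)
-530/N(c, 2) = -530/(-17/4) = -530*(-4/17) = 2120/17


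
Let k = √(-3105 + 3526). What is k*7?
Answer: 7*√421 ≈ 143.63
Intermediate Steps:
k = √421 ≈ 20.518
k*7 = √421*7 = 7*√421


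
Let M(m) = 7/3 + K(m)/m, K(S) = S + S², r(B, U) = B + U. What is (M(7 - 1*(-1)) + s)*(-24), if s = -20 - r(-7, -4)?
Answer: -56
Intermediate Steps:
s = -9 (s = -20 - (-7 - 4) = -20 - 1*(-11) = -20 + 11 = -9)
M(m) = 10/3 + m (M(m) = 7/3 + (m*(1 + m))/m = 7*(⅓) + (1 + m) = 7/3 + (1 + m) = 10/3 + m)
(M(7 - 1*(-1)) + s)*(-24) = ((10/3 + (7 - 1*(-1))) - 9)*(-24) = ((10/3 + (7 + 1)) - 9)*(-24) = ((10/3 + 8) - 9)*(-24) = (34/3 - 9)*(-24) = (7/3)*(-24) = -56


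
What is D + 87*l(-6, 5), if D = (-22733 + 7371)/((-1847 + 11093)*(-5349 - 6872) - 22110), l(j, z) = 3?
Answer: 14748788299/56508738 ≈ 261.00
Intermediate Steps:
D = 7681/56508738 (D = -15362/(9246*(-12221) - 22110) = -15362/(-112995366 - 22110) = -15362/(-113017476) = -15362*(-1/113017476) = 7681/56508738 ≈ 0.00013593)
D + 87*l(-6, 5) = 7681/56508738 + 87*3 = 7681/56508738 + 261 = 14748788299/56508738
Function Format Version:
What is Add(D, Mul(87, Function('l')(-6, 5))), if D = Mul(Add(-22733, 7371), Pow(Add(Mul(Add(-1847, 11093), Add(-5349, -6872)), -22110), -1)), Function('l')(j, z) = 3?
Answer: Rational(14748788299, 56508738) ≈ 261.00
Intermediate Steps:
D = Rational(7681, 56508738) (D = Mul(-15362, Pow(Add(Mul(9246, -12221), -22110), -1)) = Mul(-15362, Pow(Add(-112995366, -22110), -1)) = Mul(-15362, Pow(-113017476, -1)) = Mul(-15362, Rational(-1, 113017476)) = Rational(7681, 56508738) ≈ 0.00013593)
Add(D, Mul(87, Function('l')(-6, 5))) = Add(Rational(7681, 56508738), Mul(87, 3)) = Add(Rational(7681, 56508738), 261) = Rational(14748788299, 56508738)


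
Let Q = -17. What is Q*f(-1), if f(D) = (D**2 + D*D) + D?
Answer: -17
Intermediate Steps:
f(D) = D + 2*D**2 (f(D) = (D**2 + D**2) + D = 2*D**2 + D = D + 2*D**2)
Q*f(-1) = -(-17)*(1 + 2*(-1)) = -(-17)*(1 - 2) = -(-17)*(-1) = -17*1 = -17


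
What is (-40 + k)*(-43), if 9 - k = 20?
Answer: 2193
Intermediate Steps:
k = -11 (k = 9 - 1*20 = 9 - 20 = -11)
(-40 + k)*(-43) = (-40 - 11)*(-43) = -51*(-43) = 2193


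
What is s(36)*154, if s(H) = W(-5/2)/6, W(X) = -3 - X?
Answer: -77/6 ≈ -12.833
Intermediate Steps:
s(H) = -1/12 (s(H) = (-3 - (-5)/2)/6 = (-3 - (-5)/2)*(⅙) = (-3 - 1*(-5/2))*(⅙) = (-3 + 5/2)*(⅙) = -½*⅙ = -1/12)
s(36)*154 = -1/12*154 = -77/6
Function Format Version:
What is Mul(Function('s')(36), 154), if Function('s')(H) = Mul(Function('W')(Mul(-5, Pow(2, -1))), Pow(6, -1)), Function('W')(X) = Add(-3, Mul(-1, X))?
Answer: Rational(-77, 6) ≈ -12.833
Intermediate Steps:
Function('s')(H) = Rational(-1, 12) (Function('s')(H) = Mul(Add(-3, Mul(-1, Mul(-5, Pow(2, -1)))), Pow(6, -1)) = Mul(Add(-3, Mul(-1, Mul(-5, Rational(1, 2)))), Rational(1, 6)) = Mul(Add(-3, Mul(-1, Rational(-5, 2))), Rational(1, 6)) = Mul(Add(-3, Rational(5, 2)), Rational(1, 6)) = Mul(Rational(-1, 2), Rational(1, 6)) = Rational(-1, 12))
Mul(Function('s')(36), 154) = Mul(Rational(-1, 12), 154) = Rational(-77, 6)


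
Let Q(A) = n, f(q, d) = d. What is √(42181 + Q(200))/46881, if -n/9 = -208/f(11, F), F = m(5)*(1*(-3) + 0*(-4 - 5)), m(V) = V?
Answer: √1051405/234405 ≈ 0.0043744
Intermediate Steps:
F = -15 (F = 5*(1*(-3) + 0*(-4 - 5)) = 5*(-3 + 0*(-9)) = 5*(-3 + 0) = 5*(-3) = -15)
n = -624/5 (n = -(-1872)/(-15) = -(-1872)*(-1)/15 = -9*208/15 = -624/5 ≈ -124.80)
Q(A) = -624/5
√(42181 + Q(200))/46881 = √(42181 - 624/5)/46881 = √(210281/5)*(1/46881) = (√1051405/5)*(1/46881) = √1051405/234405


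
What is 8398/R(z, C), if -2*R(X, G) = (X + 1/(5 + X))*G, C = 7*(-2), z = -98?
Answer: -781014/63805 ≈ -12.241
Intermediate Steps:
C = -14
R(X, G) = -G*(X + 1/(5 + X))/2 (R(X, G) = -(X + 1/(5 + X))*G/2 = -G*(X + 1/(5 + X))/2)
8398/R(z, C) = 8398/((-1*(-14)*(1 + (-98)² + 5*(-98))/(10 + 2*(-98)))) = 8398/((-1*(-14)*(1 + 9604 - 490)/(10 - 196))) = 8398/((-1*(-14)*9115/(-186))) = 8398/((-1*(-14)*(-1/186)*9115)) = 8398/(-63805/93) = 8398*(-93/63805) = -781014/63805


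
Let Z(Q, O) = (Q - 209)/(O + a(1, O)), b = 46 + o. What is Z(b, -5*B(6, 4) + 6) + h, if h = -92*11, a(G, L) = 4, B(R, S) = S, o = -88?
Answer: -9869/10 ≈ -986.90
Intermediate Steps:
b = -42 (b = 46 - 88 = -42)
h = -1012
Z(Q, O) = (-209 + Q)/(4 + O) (Z(Q, O) = (Q - 209)/(O + 4) = (-209 + Q)/(4 + O))
Z(b, -5*B(6, 4) + 6) + h = (-209 - 42)/(4 + (-5*4 + 6)) - 1012 = -251/(4 + (-20 + 6)) - 1012 = -251/(4 - 14) - 1012 = -251/(-10) - 1012 = -1/10*(-251) - 1012 = 251/10 - 1012 = -9869/10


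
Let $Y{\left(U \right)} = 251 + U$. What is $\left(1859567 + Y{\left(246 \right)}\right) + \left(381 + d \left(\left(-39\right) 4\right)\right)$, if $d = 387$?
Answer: $1800073$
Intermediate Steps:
$\left(1859567 + Y{\left(246 \right)}\right) + \left(381 + d \left(\left(-39\right) 4\right)\right) = \left(1859567 + \left(251 + 246\right)\right) + \left(381 + 387 \left(\left(-39\right) 4\right)\right) = \left(1859567 + 497\right) + \left(381 + 387 \left(-156\right)\right) = 1860064 + \left(381 - 60372\right) = 1860064 - 59991 = 1800073$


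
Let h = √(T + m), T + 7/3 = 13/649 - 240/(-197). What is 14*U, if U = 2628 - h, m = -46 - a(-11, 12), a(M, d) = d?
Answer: 36792 - 14*I*√8693913224370/383559 ≈ 36792.0 - 107.62*I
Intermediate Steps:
T = -420008/383559 (T = -7/3 + (13/649 - 240/(-197)) = -7/3 + (13*(1/649) - 240*(-1/197)) = -7/3 + (13/649 + 240/197) = -7/3 + 158321/127853 = -420008/383559 ≈ -1.0950)
m = -58 (m = -46 - 1*12 = -46 - 12 = -58)
h = I*√8693913224370/383559 (h = √(-420008/383559 - 58) = √(-22666430/383559) = I*√8693913224370/383559 ≈ 7.6873*I)
U = 2628 - I*√8693913224370/383559 ≈ 2628.0 - 7.6873*I
14*U = 14*(2628 - I*√8693913224370/383559) = 36792 - 14*I*√8693913224370/383559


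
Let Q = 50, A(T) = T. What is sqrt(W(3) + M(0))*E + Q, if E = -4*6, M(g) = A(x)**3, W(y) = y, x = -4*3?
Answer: 50 - 120*I*sqrt(69) ≈ 50.0 - 996.79*I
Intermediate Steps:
x = -12
M(g) = -1728 (M(g) = (-12)**3 = -1728)
E = -24
sqrt(W(3) + M(0))*E + Q = sqrt(3 - 1728)*(-24) + 50 = sqrt(-1725)*(-24) + 50 = (5*I*sqrt(69))*(-24) + 50 = -120*I*sqrt(69) + 50 = 50 - 120*I*sqrt(69)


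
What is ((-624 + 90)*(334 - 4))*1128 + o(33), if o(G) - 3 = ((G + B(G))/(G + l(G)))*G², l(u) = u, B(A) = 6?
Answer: -397551027/2 ≈ -1.9878e+8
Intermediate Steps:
o(G) = 3 + G*(6 + G)/2 (o(G) = 3 + ((G + 6)/(G + G))*G² = 3 + ((6 + G)/((2*G)))*G² = 3 + ((6 + G)*(1/(2*G)))*G² = 3 + ((6 + G)/(2*G))*G² = 3 + G*(6 + G)/2)
((-624 + 90)*(334 - 4))*1128 + o(33) = ((-624 + 90)*(334 - 4))*1128 + (3 + (½)*33² + 3*33) = -534*330*1128 + (3 + (½)*1089 + 99) = -176220*1128 + (3 + 1089/2 + 99) = -198776160 + 1293/2 = -397551027/2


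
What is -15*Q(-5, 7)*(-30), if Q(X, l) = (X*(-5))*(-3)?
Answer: -33750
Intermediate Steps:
Q(X, l) = 15*X (Q(X, l) = -5*X*(-3) = 15*X)
-15*Q(-5, 7)*(-30) = -225*(-5)*(-30) = -15*(-75)*(-30) = 1125*(-30) = -33750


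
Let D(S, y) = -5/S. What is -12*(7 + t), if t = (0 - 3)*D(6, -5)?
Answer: -114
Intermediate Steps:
t = 5/2 (t = (0 - 3)*(-5/6) = -(-15)/6 = -3*(-5/6) = 5/2 ≈ 2.5000)
-12*(7 + t) = -12*(7 + 5/2) = -12*19/2 = -114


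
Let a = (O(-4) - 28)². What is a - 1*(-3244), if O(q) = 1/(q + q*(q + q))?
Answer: 3156385/784 ≈ 4026.0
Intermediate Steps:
O(q) = 1/(q + 2*q²) (O(q) = 1/(q + q*(2*q)) = 1/(q + 2*q²))
a = 613089/784 (a = (1/((-4)*(1 + 2*(-4))) - 28)² = (-1/(4*(1 - 8)) - 28)² = (-¼/(-7) - 28)² = (-¼*(-⅐) - 28)² = (1/28 - 28)² = (-783/28)² = 613089/784 ≈ 782.00)
a - 1*(-3244) = 613089/784 - 1*(-3244) = 613089/784 + 3244 = 3156385/784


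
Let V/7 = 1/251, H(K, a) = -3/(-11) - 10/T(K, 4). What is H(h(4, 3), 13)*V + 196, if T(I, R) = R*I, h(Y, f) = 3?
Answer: 3246677/16566 ≈ 195.98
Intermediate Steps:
T(I, R) = I*R
H(K, a) = 3/11 - 5/(2*K) (H(K, a) = -3/(-11) - 10*1/(4*K) = -3*(-1/11) - 10*1/(4*K) = 3/11 - 5/(2*K))
V = 7/251 ≈ 0.027888
H(h(4, 3), 13)*V + 196 = ((1/22)*(-55 + 6*3)/3)*(7/251) + 196 = ((1/22)*(⅓)*(-55 + 18))*(7/251) + 196 = ((1/22)*(⅓)*(-37))*(7/251) + 196 = -37/66*7/251 + 196 = -259/16566 + 196 = 3246677/16566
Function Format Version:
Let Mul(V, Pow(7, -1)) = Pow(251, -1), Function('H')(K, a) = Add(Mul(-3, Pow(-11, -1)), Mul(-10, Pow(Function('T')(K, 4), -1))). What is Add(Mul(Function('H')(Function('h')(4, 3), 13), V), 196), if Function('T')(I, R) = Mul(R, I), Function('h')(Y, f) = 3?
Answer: Rational(3246677, 16566) ≈ 195.98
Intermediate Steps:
Function('T')(I, R) = Mul(I, R)
Function('H')(K, a) = Add(Rational(3, 11), Mul(Rational(-5, 2), Pow(K, -1))) (Function('H')(K, a) = Add(Mul(-3, Pow(-11, -1)), Mul(-10, Pow(Mul(K, 4), -1))) = Add(Mul(-3, Rational(-1, 11)), Mul(-10, Pow(Mul(4, K), -1))) = Add(Rational(3, 11), Mul(-10, Mul(Rational(1, 4), Pow(K, -1)))) = Add(Rational(3, 11), Mul(Rational(-5, 2), Pow(K, -1))))
V = Rational(7, 251) (V = Mul(7, Pow(251, -1)) = Mul(7, Rational(1, 251)) = Rational(7, 251) ≈ 0.027888)
Add(Mul(Function('H')(Function('h')(4, 3), 13), V), 196) = Add(Mul(Mul(Rational(1, 22), Pow(3, -1), Add(-55, Mul(6, 3))), Rational(7, 251)), 196) = Add(Mul(Mul(Rational(1, 22), Rational(1, 3), Add(-55, 18)), Rational(7, 251)), 196) = Add(Mul(Mul(Rational(1, 22), Rational(1, 3), -37), Rational(7, 251)), 196) = Add(Mul(Rational(-37, 66), Rational(7, 251)), 196) = Add(Rational(-259, 16566), 196) = Rational(3246677, 16566)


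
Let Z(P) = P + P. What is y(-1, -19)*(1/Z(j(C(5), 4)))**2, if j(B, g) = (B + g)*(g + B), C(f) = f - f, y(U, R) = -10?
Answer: -5/512 ≈ -0.0097656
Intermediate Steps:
C(f) = 0
j(B, g) = (B + g)**2 (j(B, g) = (B + g)*(B + g) = (B + g)**2)
Z(P) = 2*P
y(-1, -19)*(1/Z(j(C(5), 4)))**2 = -10*1/(4*(0 + 4)**4) = -10*(1/(2*4**2))**2 = -10*(1/(2*16))**2 = -10*(1/32)**2 = -10*1/1024 = -5/512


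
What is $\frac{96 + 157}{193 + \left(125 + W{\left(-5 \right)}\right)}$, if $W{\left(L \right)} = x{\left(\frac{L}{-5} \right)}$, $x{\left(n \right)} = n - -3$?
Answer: $\frac{11}{14} \approx 0.78571$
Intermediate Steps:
$x{\left(n \right)} = 3 + n$ ($x{\left(n \right)} = n + 3 = 3 + n$)
$W{\left(L \right)} = 3 - \frac{L}{5}$ ($W{\left(L \right)} = 3 + \frac{L}{-5} = 3 + L \left(- \frac{1}{5}\right) = 3 - \frac{L}{5}$)
$\frac{96 + 157}{193 + \left(125 + W{\left(-5 \right)}\right)} = \frac{96 + 157}{193 + \left(125 + \left(3 - -1\right)\right)} = \frac{253}{193 + \left(125 + \left(3 + 1\right)\right)} = \frac{253}{193 + \left(125 + 4\right)} = \frac{253}{193 + 129} = \frac{253}{322} = 253 \cdot \frac{1}{322} = \frac{11}{14}$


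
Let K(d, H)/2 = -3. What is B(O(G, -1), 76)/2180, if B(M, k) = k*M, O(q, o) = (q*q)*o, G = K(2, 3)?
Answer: -684/545 ≈ -1.2550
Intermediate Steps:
K(d, H) = -6 (K(d, H) = 2*(-3) = -6)
G = -6
O(q, o) = o*q**2 (O(q, o) = q**2*o = o*q**2)
B(M, k) = M*k
B(O(G, -1), 76)/2180 = (-1*(-6)**2*76)/2180 = (-1*36*76)*(1/2180) = -36*76*(1/2180) = -2736*1/2180 = -684/545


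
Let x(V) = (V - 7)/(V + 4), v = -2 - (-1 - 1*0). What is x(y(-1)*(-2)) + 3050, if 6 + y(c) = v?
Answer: 54907/18 ≈ 3050.4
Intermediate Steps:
v = -1 (v = -2 - (-1 + 0) = -2 - 1*(-1) = -2 + 1 = -1)
y(c) = -7 (y(c) = -6 - 1 = -7)
x(V) = (-7 + V)/(4 + V)
x(y(-1)*(-2)) + 3050 = (-7 - 7*(-2))/(4 - 7*(-2)) + 3050 = (-7 + 14)/(4 + 14) + 3050 = 7/18 + 3050 = 54907/18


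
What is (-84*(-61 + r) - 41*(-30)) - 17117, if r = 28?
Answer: -13115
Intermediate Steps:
(-84*(-61 + r) - 41*(-30)) - 17117 = (-84*(-61 + 28) - 41*(-30)) - 17117 = (-84*(-33) + 1230) - 17117 = (2772 + 1230) - 17117 = 4002 - 17117 = -13115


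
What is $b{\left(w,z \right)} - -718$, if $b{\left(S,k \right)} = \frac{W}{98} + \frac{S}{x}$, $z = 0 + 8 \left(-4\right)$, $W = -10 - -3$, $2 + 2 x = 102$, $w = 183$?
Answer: $\frac{126278}{175} \approx 721.59$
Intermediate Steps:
$x = 50$ ($x = -1 + \frac{1}{2} \cdot 102 = -1 + 51 = 50$)
$W = -7$ ($W = -10 + 3 = -7$)
$z = -32$ ($z = 0 - 32 = -32$)
$b{\left(S,k \right)} = - \frac{1}{14} + \frac{S}{50}$ ($b{\left(S,k \right)} = - \frac{7}{98} + \frac{S}{50} = \left(-7\right) \frac{1}{98} + S \frac{1}{50} = - \frac{1}{14} + \frac{S}{50}$)
$b{\left(w,z \right)} - -718 = \left(- \frac{1}{14} + \frac{1}{50} \cdot 183\right) - -718 = \left(- \frac{1}{14} + \frac{183}{50}\right) + 718 = \frac{628}{175} + 718 = \frac{126278}{175}$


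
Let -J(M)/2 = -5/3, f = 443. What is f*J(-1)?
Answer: 4430/3 ≈ 1476.7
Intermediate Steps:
J(M) = 10/3 (J(M) = -(-10)/3 = -2*(-5/3) = 10/3)
f*J(-1) = 443*(10/3) = 4430/3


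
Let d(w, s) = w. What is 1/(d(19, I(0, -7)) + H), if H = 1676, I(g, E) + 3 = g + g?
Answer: 1/1695 ≈ 0.00058997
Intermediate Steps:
I(g, E) = -3 + 2*g (I(g, E) = -3 + (g + g) = -3 + 2*g)
1/(d(19, I(0, -7)) + H) = 1/(19 + 1676) = 1/1695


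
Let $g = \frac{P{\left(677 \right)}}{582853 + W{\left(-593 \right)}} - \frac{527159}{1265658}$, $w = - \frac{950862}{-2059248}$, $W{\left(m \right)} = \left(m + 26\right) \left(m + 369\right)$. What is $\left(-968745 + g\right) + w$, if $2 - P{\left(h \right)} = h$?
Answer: $- \frac{149357331635650444149023}{154176112872134952} \approx -9.6875 \cdot 10^{5}$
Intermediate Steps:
$W{\left(m \right)} = \left(26 + m\right) \left(369 + m\right)$
$P{\left(h \right)} = 2 - h$
$w = \frac{158477}{343208}$ ($w = \left(-950862\right) \left(- \frac{1}{2059248}\right) = \frac{158477}{343208} \approx 0.46175$)
$g = - \frac{375063934049}{898441253538}$ ($g = \frac{2 - 677}{582853 + \left(9594 + \left(-593\right)^{2} + 395 \left(-593\right)\right)} - \frac{527159}{1265658} = \frac{2 - 677}{582853 + \left(9594 + 351649 - 234235\right)} - \frac{527159}{1265658} = - \frac{675}{582853 + 127008} - \frac{527159}{1265658} = - \frac{675}{709861} - \frac{527159}{1265658} = - \frac{375063934049}{898441253538} \approx -0.41746$)
$\left(-968745 + g\right) + w = \left(-968745 - \frac{375063934049}{898441253538}\right) + \frac{158477}{343208} = - \frac{870360847222603859}{898441253538} + \frac{158477}{343208} = - \frac{149357331635650444149023}{154176112872134952}$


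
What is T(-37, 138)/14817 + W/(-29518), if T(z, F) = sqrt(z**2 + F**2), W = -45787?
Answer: 45787/29518 + sqrt(20413)/14817 ≈ 1.5608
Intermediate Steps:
T(z, F) = sqrt(F**2 + z**2)
T(-37, 138)/14817 + W/(-29518) = sqrt(138**2 + (-37)**2)/14817 - 45787/(-29518) = sqrt(19044 + 1369)*(1/14817) - 45787*(-1/29518) = sqrt(20413)*(1/14817) + 45787/29518 = sqrt(20413)/14817 + 45787/29518 = 45787/29518 + sqrt(20413)/14817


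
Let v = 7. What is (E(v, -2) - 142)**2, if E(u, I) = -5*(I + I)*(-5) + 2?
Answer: 57600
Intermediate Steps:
E(u, I) = 2 + 50*I (E(u, I) = -10*I*(-5) + 2 = 50*I + 2 = 2 + 50*I)
(E(v, -2) - 142)**2 = ((2 + 50*(-2)) - 142)**2 = ((2 - 100) - 142)**2 = (-98 - 142)**2 = (-240)**2 = 57600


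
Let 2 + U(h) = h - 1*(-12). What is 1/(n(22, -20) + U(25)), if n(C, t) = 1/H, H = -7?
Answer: 7/244 ≈ 0.028689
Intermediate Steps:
U(h) = 10 + h (U(h) = -2 + (h - 1*(-12)) = -2 + (h + 12) = -2 + (12 + h) = 10 + h)
n(C, t) = -1/7 (n(C, t) = 1/(-7) = -1/7)
1/(n(22, -20) + U(25)) = 1/(-1/7 + (10 + 25)) = 1/(-1/7 + 35) = 1/(244/7) = 7/244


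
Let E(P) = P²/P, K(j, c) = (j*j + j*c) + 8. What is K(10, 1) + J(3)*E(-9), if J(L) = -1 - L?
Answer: 154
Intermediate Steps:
K(j, c) = 8 + j² + c*j (K(j, c) = (j² + c*j) + 8 = 8 + j² + c*j)
E(P) = P
K(10, 1) + J(3)*E(-9) = (8 + 10² + 1*10) + (-1 - 1*3)*(-9) = (8 + 100 + 10) + (-1 - 3)*(-9) = 118 - 4*(-9) = 118 + 36 = 154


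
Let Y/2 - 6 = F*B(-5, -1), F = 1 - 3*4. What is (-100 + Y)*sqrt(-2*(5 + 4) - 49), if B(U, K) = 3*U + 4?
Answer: 154*I*sqrt(67) ≈ 1260.5*I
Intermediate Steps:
F = -11 (F = 1 - 12 = -11)
B(U, K) = 4 + 3*U
Y = 254 (Y = 12 + 2*(-11*(4 + 3*(-5))) = 12 + 2*(-11*(4 - 15)) = 12 + 2*(-11*(-11)) = 12 + 2*121 = 12 + 242 = 254)
(-100 + Y)*sqrt(-2*(5 + 4) - 49) = (-100 + 254)*sqrt(-2*(5 + 4) - 49) = 154*sqrt(-2*9 - 49) = 154*sqrt(-18 - 49) = 154*sqrt(-67) = 154*(I*sqrt(67)) = 154*I*sqrt(67)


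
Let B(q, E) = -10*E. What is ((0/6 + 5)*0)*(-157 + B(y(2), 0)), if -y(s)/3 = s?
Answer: 0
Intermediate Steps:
y(s) = -3*s
((0/6 + 5)*0)*(-157 + B(y(2), 0)) = ((0/6 + 5)*0)*(-157 - 10*0) = ((0*(⅙) + 5)*0)*(-157 + 0) = ((0 + 5)*0)*(-157) = (5*0)*(-157) = 0*(-157) = 0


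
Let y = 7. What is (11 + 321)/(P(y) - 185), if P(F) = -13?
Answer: -166/99 ≈ -1.6768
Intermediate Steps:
(11 + 321)/(P(y) - 185) = (11 + 321)/(-13 - 185) = 332/(-198) = 332*(-1/198) = -166/99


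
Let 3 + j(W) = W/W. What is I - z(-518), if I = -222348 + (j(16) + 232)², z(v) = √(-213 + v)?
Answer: -169448 - I*√731 ≈ -1.6945e+5 - 27.037*I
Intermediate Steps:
j(W) = -2 (j(W) = -3 + W/W = -3 + 1 = -2)
I = -169448 (I = -222348 + (-2 + 232)² = -222348 + 230² = -222348 + 52900 = -169448)
I - z(-518) = -169448 - √(-213 - 518) = -169448 - √(-731) = -169448 - I*√731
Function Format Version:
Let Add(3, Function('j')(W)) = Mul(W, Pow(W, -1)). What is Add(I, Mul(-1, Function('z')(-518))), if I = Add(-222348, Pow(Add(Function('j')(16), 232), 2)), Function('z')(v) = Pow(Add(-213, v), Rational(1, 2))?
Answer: Add(-169448, Mul(-1, I, Pow(731, Rational(1, 2)))) ≈ Add(-1.6945e+5, Mul(-27.037, I))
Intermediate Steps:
Function('j')(W) = -2 (Function('j')(W) = Add(-3, Mul(W, Pow(W, -1))) = Add(-3, 1) = -2)
I = -169448 (I = Add(-222348, Pow(Add(-2, 232), 2)) = Add(-222348, Pow(230, 2)) = Add(-222348, 52900) = -169448)
Add(I, Mul(-1, Function('z')(-518))) = Add(-169448, Mul(-1, Pow(Add(-213, -518), Rational(1, 2)))) = Add(-169448, Mul(-1, Pow(-731, Rational(1, 2)))) = Add(-169448, Mul(-1, Mul(I, Pow(731, Rational(1, 2))))) = Add(-169448, Mul(-1, I, Pow(731, Rational(1, 2))))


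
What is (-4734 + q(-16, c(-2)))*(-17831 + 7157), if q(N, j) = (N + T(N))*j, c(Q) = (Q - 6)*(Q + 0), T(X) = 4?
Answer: 52580124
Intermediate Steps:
c(Q) = Q*(-6 + Q) (c(Q) = (-6 + Q)*Q = Q*(-6 + Q))
q(N, j) = j*(4 + N) (q(N, j) = (N + 4)*j = (4 + N)*j = j*(4 + N))
(-4734 + q(-16, c(-2)))*(-17831 + 7157) = (-4734 + (-2*(-6 - 2))*(4 - 16))*(-17831 + 7157) = (-4734 - 2*(-8)*(-12))*(-10674) = (-4734 + 16*(-12))*(-10674) = (-4734 - 192)*(-10674) = -4926*(-10674) = 52580124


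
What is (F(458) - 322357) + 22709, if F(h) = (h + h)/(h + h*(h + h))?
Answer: -274777214/917 ≈ -2.9965e+5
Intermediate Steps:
F(h) = 2*h/(h + 2*h²) (F(h) = (2*h)/(h + h*(2*h)) = (2*h)/(h + 2*h²) = 2*h/(h + 2*h²))
(F(458) - 322357) + 22709 = (2/(1 + 2*458) - 322357) + 22709 = (2/(1 + 916) - 322357) + 22709 = (2/917 - 322357) + 22709 = -295601367/917 + 22709 = -274777214/917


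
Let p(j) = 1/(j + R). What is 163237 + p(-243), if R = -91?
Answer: 54521157/334 ≈ 1.6324e+5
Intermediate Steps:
p(j) = 1/(-91 + j) (p(j) = 1/(j - 91) = 1/(-91 + j))
163237 + p(-243) = 163237 + 1/(-91 - 243) = 163237 + 1/(-334) = 163237 - 1/334 = 54521157/334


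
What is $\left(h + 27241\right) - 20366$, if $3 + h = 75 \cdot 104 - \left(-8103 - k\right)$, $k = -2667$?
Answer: $20108$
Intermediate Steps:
$h = 13233$ ($h = -3 + \left(75 \cdot 104 - \left(-8103 - -2667\right)\right) = -3 + \left(7800 - \left(-8103 + 2667\right)\right) = -3 + \left(7800 - -5436\right) = -3 + \left(7800 + 5436\right) = -3 + 13236 = 13233$)
$\left(h + 27241\right) - 20366 = \left(13233 + 27241\right) - 20366 = 40474 - 20366 = 20108$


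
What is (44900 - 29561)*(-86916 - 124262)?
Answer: -3239259342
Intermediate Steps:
(44900 - 29561)*(-86916 - 124262) = 15339*(-211178) = -3239259342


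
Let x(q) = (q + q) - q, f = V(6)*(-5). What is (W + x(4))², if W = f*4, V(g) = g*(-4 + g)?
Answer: 55696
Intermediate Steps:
f = -60 (f = (6*(-4 + 6))*(-5) = (6*2)*(-5) = 12*(-5) = -60)
x(q) = q (x(q) = 2*q - q = q)
W = -240 (W = -60*4 = -240)
(W + x(4))² = (-240 + 4)² = (-236)² = 55696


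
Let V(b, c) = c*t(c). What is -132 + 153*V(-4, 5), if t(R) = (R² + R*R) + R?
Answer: 41943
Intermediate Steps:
t(R) = R + 2*R² (t(R) = (R² + R²) + R = 2*R² + R = R + 2*R²)
V(b, c) = c²*(1 + 2*c) (V(b, c) = c*(c*(1 + 2*c)) = c²*(1 + 2*c))
-132 + 153*V(-4, 5) = -132 + 153*(5²*(1 + 2*5)) = -132 + 153*(25*(1 + 10)) = -132 + 153*(25*11) = -132 + 153*275 = -132 + 42075 = 41943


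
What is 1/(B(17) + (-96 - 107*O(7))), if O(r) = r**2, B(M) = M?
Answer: -1/5322 ≈ -0.00018790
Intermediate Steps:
1/(B(17) + (-96 - 107*O(7))) = 1/(17 + (-96 - 107*7**2)) = 1/(17 + (-96 - 107*49)) = 1/(17 + (-96 - 5243)) = 1/(17 - 5339) = 1/(-5322) = -1/5322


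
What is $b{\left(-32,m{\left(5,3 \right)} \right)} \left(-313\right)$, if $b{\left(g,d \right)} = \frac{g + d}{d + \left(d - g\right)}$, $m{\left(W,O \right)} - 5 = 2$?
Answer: $\frac{7825}{46} \approx 170.11$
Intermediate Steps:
$m{\left(W,O \right)} = 7$ ($m{\left(W,O \right)} = 5 + 2 = 7$)
$b{\left(g,d \right)} = \frac{d + g}{- g + 2 d}$
$b{\left(-32,m{\left(5,3 \right)} \right)} \left(-313\right) = \frac{7 - 32}{\left(-1\right) \left(-32\right) + 2 \cdot 7} \left(-313\right) = \frac{1}{32 + 14} \left(-25\right) \left(-313\right) = \frac{1}{46} \left(-25\right) \left(-313\right) = \left(- \frac{25}{46}\right) \left(-313\right) = \frac{7825}{46}$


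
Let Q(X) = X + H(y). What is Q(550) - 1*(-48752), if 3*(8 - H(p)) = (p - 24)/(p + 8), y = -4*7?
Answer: 739637/15 ≈ 49309.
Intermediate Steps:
y = -28
H(p) = 8 - (-24 + p)/(3*(8 + p)) (H(p) = 8 - (p - 24)/(3*(p + 8)) = 8 - (-24 + p)/(3*(8 + p)))
Q(X) = 107/15 + X (Q(X) = X + (216 + 23*(-28))/(3*(8 - 28)) = X + (⅓)*(216 - 644)/(-20) = X + (⅓)*(-1/20)*(-428) = X + 107/15 = 107/15 + X)
Q(550) - 1*(-48752) = (107/15 + 550) - 1*(-48752) = 8357/15 + 48752 = 739637/15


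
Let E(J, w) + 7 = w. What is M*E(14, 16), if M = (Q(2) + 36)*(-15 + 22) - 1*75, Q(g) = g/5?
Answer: 8091/5 ≈ 1618.2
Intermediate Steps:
Q(g) = g/5 (Q(g) = g*(1/5) = g/5)
E(J, w) = -7 + w
M = 899/5 (M = ((1/5)*2 + 36)*(-15 + 22) - 1*75 = (2/5 + 36)*7 - 75 = (182/5)*7 - 75 = 1274/5 - 75 = 899/5 ≈ 179.80)
M*E(14, 16) = 899*(-7 + 16)/5 = (899/5)*9 = 8091/5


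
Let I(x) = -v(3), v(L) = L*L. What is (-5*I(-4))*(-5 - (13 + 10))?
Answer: -1260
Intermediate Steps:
v(L) = L**2
I(x) = -9 (I(x) = -1*3**2 = -1*9 = -9)
(-5*I(-4))*(-5 - (13 + 10)) = (-5*(-9))*(-5 - (13 + 10)) = 45*(-5 - 1*23) = 45*(-5 - 23) = 45*(-28) = -1260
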